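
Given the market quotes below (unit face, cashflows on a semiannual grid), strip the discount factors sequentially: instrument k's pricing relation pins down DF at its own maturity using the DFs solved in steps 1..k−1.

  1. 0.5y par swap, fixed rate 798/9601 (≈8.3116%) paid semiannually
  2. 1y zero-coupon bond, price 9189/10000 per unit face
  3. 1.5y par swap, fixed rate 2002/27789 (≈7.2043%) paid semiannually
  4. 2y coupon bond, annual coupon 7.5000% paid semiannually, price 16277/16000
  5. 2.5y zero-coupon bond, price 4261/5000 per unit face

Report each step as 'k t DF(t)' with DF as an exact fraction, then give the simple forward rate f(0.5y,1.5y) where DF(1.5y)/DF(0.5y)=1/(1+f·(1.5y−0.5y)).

1 1/2 9601/10000
2 1 9189/10000
3 3/2 8999/10000
4 2 8801/10000
5 5/2 4261/5000
f(0.5y,1.5y) = ((9601/10000)/(8999/10000) − 1)/(1) = 602/8999 ≈ 6.6896%

step 1 [0.5y] swap r/2=399/9601: DF=(1 − 399/9601·(0))/(1+399/9601) = 9601/10000 ≈ 0.960100
step 2 [1y] zero: DF = P = 9189/10000 ≈ 0.918900
step 3 [1.5y] swap r/2=1001/27789: DF=(1 − 1001/27789·(0.960100+0.918900))/(1+1001/27789) = 8999/10000 ≈ 0.899900
step 4 [2y] bond c/2=3/80: DF=(16277/16000 − 3/80·(0.960100+0.918900+0.899900))/(1+3/80) = 8801/10000 ≈ 0.880100
step 5 [2.5y] zero: DF = P = 4261/5000 ≈ 0.852200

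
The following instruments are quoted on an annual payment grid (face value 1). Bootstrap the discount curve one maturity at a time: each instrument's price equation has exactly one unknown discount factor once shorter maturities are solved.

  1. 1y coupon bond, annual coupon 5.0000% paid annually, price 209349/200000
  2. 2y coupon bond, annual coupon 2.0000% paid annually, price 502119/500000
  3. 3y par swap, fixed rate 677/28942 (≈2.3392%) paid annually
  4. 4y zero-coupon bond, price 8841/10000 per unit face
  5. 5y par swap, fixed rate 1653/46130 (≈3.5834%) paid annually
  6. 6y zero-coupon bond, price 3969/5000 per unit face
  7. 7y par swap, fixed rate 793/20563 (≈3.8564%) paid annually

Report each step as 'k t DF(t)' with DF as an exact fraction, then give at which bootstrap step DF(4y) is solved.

step 1 [1y] bond c/1=1/20: DF=(209349/200000 − 1/20·(0))/(1+1/20) = 9969/10000 ≈ 0.996900
step 2 [2y] bond c/1=1/50: DF=(502119/500000 − 1/50·(0.996900))/(1+1/50) = 193/200 ≈ 0.965000
step 3 [3y] swap r/1=677/28942: DF=(1 − 677/28942·(0.996900+0.965000))/(1+677/28942) = 9323/10000 ≈ 0.932300
step 4 [4y] zero: DF = P = 8841/10000 ≈ 0.884100
step 5 [5y] swap r/1=1653/46130: DF=(1 − 1653/46130·(0.996900+0.965000+0.932300+0.884100))/(1+1653/46130) = 8347/10000 ≈ 0.834700
step 6 [6y] zero: DF = P = 3969/5000 ≈ 0.793800
step 7 [7y] swap r/1=793/20563: DF=(1 − 793/20563·(0.996900+0.965000+0.932300+0.884100+0.834700+0.793800))/(1+793/20563) = 7621/10000 ≈ 0.762100

1 1 9969/10000
2 2 193/200
3 3 9323/10000
4 4 8841/10000
5 5 8347/10000
6 6 3969/5000
7 7 7621/10000
DF(4y) is solved at step 4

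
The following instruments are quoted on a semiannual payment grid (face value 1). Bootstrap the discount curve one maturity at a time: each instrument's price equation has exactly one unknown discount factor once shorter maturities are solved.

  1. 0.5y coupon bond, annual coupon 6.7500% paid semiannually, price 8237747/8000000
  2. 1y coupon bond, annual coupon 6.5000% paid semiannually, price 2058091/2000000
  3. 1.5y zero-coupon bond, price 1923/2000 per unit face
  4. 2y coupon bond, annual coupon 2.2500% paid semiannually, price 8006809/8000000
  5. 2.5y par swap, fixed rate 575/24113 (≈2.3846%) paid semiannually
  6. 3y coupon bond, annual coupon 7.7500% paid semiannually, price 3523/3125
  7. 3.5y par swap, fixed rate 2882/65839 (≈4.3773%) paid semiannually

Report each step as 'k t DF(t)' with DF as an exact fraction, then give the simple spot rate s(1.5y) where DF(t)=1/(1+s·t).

step 1 [0.5y] bond c/2=27/800: DF=(8237747/8000000 − 27/800·(0))/(1+27/800) = 9961/10000 ≈ 0.996100
step 2 [1y] bond c/2=13/400: DF=(2058091/2000000 − 13/400·(0.996100))/(1+13/400) = 9653/10000 ≈ 0.965300
step 3 [1.5y] zero: DF = P = 1923/2000 ≈ 0.961500
step 4 [2y] bond c/2=9/800: DF=(8006809/8000000 − 9/800·(0.996100+0.965300+0.961500))/(1+9/800) = 2393/2500 ≈ 0.957200
step 5 [2.5y] swap r/2=575/48226: DF=(1 − 575/48226·(0.996100+0.965300+0.961500+0.957200))/(1+575/48226) = 377/400 ≈ 0.942500
step 6 [3y] bond c/2=31/800: DF=(3523/3125 − 31/800·(0.996100+0.965300+0.961500+0.957200+0.942500))/(1+31/800) = 4527/5000 ≈ 0.905400
step 7 [3.5y] swap r/2=1441/65839: DF=(1 − 1441/65839·(0.996100+0.965300+0.961500+0.957200+0.942500+0.905400))/(1+1441/65839) = 8559/10000 ≈ 0.855900

1 1/2 9961/10000
2 1 9653/10000
3 3/2 1923/2000
4 2 2393/2500
5 5/2 377/400
6 3 4527/5000
7 7/2 8559/10000
s(1.5y) = (1/(1923/2000) − 1)/(3/2) = 154/5769 ≈ 2.6694%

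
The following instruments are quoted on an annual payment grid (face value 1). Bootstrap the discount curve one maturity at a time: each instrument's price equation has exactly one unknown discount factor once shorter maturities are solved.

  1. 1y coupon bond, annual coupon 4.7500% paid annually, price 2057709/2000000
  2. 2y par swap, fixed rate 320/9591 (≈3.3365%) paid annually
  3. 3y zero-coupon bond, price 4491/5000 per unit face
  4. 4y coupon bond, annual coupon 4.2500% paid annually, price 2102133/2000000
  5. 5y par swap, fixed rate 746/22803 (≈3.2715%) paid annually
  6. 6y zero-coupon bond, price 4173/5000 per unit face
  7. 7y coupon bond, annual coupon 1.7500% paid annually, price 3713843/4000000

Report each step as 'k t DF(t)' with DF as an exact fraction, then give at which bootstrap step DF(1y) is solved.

1 1 4911/5000
2 2 117/125
3 3 4491/5000
4 4 4467/5000
5 5 2127/2500
6 6 4173/5000
7 7 8197/10000
DF(1y) is solved at step 1

step 1 [1y] bond c/1=19/400: DF=(2057709/2000000 − 19/400·(0))/(1+19/400) = 4911/5000 ≈ 0.982200
step 2 [2y] swap r/1=320/9591: DF=(1 − 320/9591·(0.982200))/(1+320/9591) = 117/125 ≈ 0.936000
step 3 [3y] zero: DF = P = 4491/5000 ≈ 0.898200
step 4 [4y] bond c/1=17/400: DF=(2102133/2000000 − 17/400·(0.982200+0.936000+0.898200))/(1+17/400) = 4467/5000 ≈ 0.893400
step 5 [5y] swap r/1=746/22803: DF=(1 − 746/22803·(0.982200+0.936000+0.898200+0.893400))/(1+746/22803) = 2127/2500 ≈ 0.850800
step 6 [6y] zero: DF = P = 4173/5000 ≈ 0.834600
step 7 [7y] bond c/1=7/400: DF=(3713843/4000000 − 7/400·(0.982200+0.936000+0.898200+0.893400+0.850800+0.834600))/(1+7/400) = 8197/10000 ≈ 0.819700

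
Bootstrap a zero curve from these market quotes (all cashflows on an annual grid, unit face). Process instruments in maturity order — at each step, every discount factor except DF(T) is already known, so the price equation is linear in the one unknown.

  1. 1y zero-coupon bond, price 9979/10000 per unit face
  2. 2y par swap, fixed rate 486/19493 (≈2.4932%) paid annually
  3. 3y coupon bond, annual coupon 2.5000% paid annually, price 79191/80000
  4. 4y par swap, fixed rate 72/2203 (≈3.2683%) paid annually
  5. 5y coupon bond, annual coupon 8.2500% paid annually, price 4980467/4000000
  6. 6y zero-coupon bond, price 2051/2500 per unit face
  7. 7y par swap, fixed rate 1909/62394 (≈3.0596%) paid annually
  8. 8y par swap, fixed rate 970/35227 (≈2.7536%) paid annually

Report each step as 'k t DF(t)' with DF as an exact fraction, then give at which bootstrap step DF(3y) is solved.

1 1 9979/10000
2 2 4757/5000
3 3 4591/5000
4 4 1097/1250
5 5 1081/1250
6 6 2051/2500
7 7 8091/10000
8 8 403/500
DF(3y) is solved at step 3

step 1 [1y] zero: DF = P = 9979/10000 ≈ 0.997900
step 2 [2y] swap r/1=486/19493: DF=(1 − 486/19493·(0.997900))/(1+486/19493) = 4757/5000 ≈ 0.951400
step 3 [3y] bond c/1=1/40: DF=(79191/80000 − 1/40·(0.997900+0.951400))/(1+1/40) = 4591/5000 ≈ 0.918200
step 4 [4y] swap r/1=72/2203: DF=(1 − 72/2203·(0.997900+0.951400+0.918200))/(1+72/2203) = 1097/1250 ≈ 0.877600
step 5 [5y] bond c/1=33/400: DF=(4980467/4000000 − 33/400·(0.997900+0.951400+0.918200+0.877600))/(1+33/400) = 1081/1250 ≈ 0.864800
step 6 [6y] zero: DF = P = 2051/2500 ≈ 0.820400
step 7 [7y] swap r/1=1909/62394: DF=(1 − 1909/62394·(0.997900+0.951400+0.918200+0.877600+0.864800+0.820400))/(1+1909/62394) = 8091/10000 ≈ 0.809100
step 8 [8y] swap r/1=970/35227: DF=(1 − 970/35227·(0.997900+0.951400+0.918200+0.877600+0.864800+0.820400+0.809100))/(1+970/35227) = 403/500 ≈ 0.806000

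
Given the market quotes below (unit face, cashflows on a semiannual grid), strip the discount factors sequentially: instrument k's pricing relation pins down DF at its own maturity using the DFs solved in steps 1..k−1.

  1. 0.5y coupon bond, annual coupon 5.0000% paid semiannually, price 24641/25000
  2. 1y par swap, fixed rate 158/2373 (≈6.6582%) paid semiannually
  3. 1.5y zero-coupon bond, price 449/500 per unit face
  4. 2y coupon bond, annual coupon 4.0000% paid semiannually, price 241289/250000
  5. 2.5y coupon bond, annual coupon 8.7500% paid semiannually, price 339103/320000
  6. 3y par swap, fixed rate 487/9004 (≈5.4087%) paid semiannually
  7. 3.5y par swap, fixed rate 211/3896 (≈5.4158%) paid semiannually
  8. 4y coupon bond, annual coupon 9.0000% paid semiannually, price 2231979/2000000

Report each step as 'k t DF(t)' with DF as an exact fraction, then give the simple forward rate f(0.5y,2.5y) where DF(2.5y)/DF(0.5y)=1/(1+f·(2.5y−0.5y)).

1 1/2 601/625
2 1 1171/1250
3 3/2 449/500
4 2 4457/5000
5 5/2 8607/10000
6 3 8539/10000
7 7/2 1039/1250
8 4 1599/2000
f(0.5y,2.5y) = ((601/625)/(8607/10000) − 1)/(2) = 1009/17214 ≈ 5.8615%

step 1 [0.5y] bond c/2=1/40: DF=(24641/25000 − 1/40·(0))/(1+1/40) = 601/625 ≈ 0.961600
step 2 [1y] swap r/2=79/2373: DF=(1 − 79/2373·(0.961600))/(1+79/2373) = 1171/1250 ≈ 0.936800
step 3 [1.5y] zero: DF = P = 449/500 ≈ 0.898000
step 4 [2y] bond c/2=1/50: DF=(241289/250000 − 1/50·(0.961600+0.936800+0.898000))/(1+1/50) = 4457/5000 ≈ 0.891400
step 5 [2.5y] bond c/2=7/160: DF=(339103/320000 − 7/160·(0.961600+0.936800+0.898000+0.891400))/(1+7/160) = 8607/10000 ≈ 0.860700
step 6 [3y] swap r/2=487/18008: DF=(1 − 487/18008·(0.961600+0.936800+0.898000+0.891400+0.860700))/(1+487/18008) = 8539/10000 ≈ 0.853900
step 7 [3.5y] swap r/2=211/7792: DF=(1 − 211/7792·(0.961600+0.936800+0.898000+0.891400+0.860700+0.853900))/(1+211/7792) = 1039/1250 ≈ 0.831200
step 8 [4y] bond c/2=9/200: DF=(2231979/2000000 − 9/200·(0.961600+0.936800+0.898000+0.891400+0.860700+0.853900+0.831200))/(1+9/200) = 1599/2000 ≈ 0.799500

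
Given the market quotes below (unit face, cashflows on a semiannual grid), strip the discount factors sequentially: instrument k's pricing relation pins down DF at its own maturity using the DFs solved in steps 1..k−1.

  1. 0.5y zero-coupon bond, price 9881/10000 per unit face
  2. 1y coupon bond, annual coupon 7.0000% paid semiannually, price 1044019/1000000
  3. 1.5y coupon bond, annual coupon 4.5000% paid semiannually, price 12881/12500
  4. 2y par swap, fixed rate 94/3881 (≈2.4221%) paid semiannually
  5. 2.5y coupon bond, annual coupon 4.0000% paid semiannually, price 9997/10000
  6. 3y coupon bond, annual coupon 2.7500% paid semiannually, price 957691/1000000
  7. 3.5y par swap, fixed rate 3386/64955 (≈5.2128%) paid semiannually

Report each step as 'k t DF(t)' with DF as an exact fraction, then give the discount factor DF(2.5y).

1 1/2 9881/10000
2 1 9753/10000
3 3/2 4823/5000
4 2 953/1000
5 5/2 113/125
6 3 4399/5000
7 7/2 8307/10000
DF(2.5y) = 113/125 ≈ 0.904000

step 1 [0.5y] zero: DF = P = 9881/10000 ≈ 0.988100
step 2 [1y] bond c/2=7/200: DF=(1044019/1000000 − 7/200·(0.988100))/(1+7/200) = 9753/10000 ≈ 0.975300
step 3 [1.5y] bond c/2=9/400: DF=(12881/12500 − 9/400·(0.988100+0.975300))/(1+9/400) = 4823/5000 ≈ 0.964600
step 4 [2y] swap r/2=47/3881: DF=(1 − 47/3881·(0.988100+0.975300+0.964600))/(1+47/3881) = 953/1000 ≈ 0.953000
step 5 [2.5y] bond c/2=1/50: DF=(9997/10000 − 1/50·(0.988100+0.975300+0.964600+0.953000))/(1+1/50) = 113/125 ≈ 0.904000
step 6 [3y] bond c/2=11/800: DF=(957691/1000000 − 11/800·(0.988100+0.975300+0.964600+0.953000+0.904000))/(1+11/800) = 4399/5000 ≈ 0.879800
step 7 [3.5y] swap r/2=1693/64955: DF=(1 − 1693/64955·(0.988100+0.975300+0.964600+0.953000+0.904000+0.879800))/(1+1693/64955) = 8307/10000 ≈ 0.830700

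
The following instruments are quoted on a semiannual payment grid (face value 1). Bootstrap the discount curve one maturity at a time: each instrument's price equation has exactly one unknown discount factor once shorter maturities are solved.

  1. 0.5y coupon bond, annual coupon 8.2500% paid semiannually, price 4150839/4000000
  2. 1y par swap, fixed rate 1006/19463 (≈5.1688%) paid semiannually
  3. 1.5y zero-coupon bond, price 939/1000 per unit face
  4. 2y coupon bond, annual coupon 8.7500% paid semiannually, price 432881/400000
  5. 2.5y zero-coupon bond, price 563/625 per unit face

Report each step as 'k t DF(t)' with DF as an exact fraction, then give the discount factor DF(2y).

1 1/2 4983/5000
2 1 9497/10000
3 3/2 939/1000
4 2 9159/10000
5 5/2 563/625
DF(2y) = 9159/10000 ≈ 0.915900

step 1 [0.5y] bond c/2=33/800: DF=(4150839/4000000 − 33/800·(0))/(1+33/800) = 4983/5000 ≈ 0.996600
step 2 [1y] swap r/2=503/19463: DF=(1 − 503/19463·(0.996600))/(1+503/19463) = 9497/10000 ≈ 0.949700
step 3 [1.5y] zero: DF = P = 939/1000 ≈ 0.939000
step 4 [2y] bond c/2=7/160: DF=(432881/400000 − 7/160·(0.996600+0.949700+0.939000))/(1+7/160) = 9159/10000 ≈ 0.915900
step 5 [2.5y] zero: DF = P = 563/625 ≈ 0.900800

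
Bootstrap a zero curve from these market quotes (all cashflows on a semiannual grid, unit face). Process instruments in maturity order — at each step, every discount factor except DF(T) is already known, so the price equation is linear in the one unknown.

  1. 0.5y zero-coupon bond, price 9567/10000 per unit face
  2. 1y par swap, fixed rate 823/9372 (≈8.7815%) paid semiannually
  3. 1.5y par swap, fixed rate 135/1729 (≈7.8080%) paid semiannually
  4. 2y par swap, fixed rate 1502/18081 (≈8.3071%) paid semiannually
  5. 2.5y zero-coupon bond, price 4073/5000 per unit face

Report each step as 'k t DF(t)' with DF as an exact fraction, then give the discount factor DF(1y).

1 1/2 9567/10000
2 1 9177/10000
3 3/2 223/250
4 2 4249/5000
5 5/2 4073/5000
DF(1y) = 9177/10000 ≈ 0.917700

step 1 [0.5y] zero: DF = P = 9567/10000 ≈ 0.956700
step 2 [1y] swap r/2=823/18744: DF=(1 − 823/18744·(0.956700))/(1+823/18744) = 9177/10000 ≈ 0.917700
step 3 [1.5y] swap r/2=135/3458: DF=(1 − 135/3458·(0.956700+0.917700))/(1+135/3458) = 223/250 ≈ 0.892000
step 4 [2y] swap r/2=751/18081: DF=(1 − 751/18081·(0.956700+0.917700+0.892000))/(1+751/18081) = 4249/5000 ≈ 0.849800
step 5 [2.5y] zero: DF = P = 4073/5000 ≈ 0.814600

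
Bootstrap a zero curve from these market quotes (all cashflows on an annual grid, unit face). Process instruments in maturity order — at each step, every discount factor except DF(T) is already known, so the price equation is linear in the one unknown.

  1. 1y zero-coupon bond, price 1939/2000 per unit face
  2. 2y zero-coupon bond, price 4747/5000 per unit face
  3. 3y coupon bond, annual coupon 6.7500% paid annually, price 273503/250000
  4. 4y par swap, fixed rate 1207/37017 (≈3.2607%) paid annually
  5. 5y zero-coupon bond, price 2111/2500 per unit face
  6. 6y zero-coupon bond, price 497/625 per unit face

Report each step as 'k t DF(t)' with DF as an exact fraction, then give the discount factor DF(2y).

step 1 [1y] zero: DF = P = 1939/2000 ≈ 0.969500
step 2 [2y] zero: DF = P = 4747/5000 ≈ 0.949400
step 3 [3y] bond c/1=27/400: DF=(273503/250000 − 27/400·(0.969500+0.949400))/(1+27/400) = 1807/2000 ≈ 0.903500
step 4 [4y] swap r/1=1207/37017: DF=(1 − 1207/37017·(0.969500+0.949400+0.903500))/(1+1207/37017) = 8793/10000 ≈ 0.879300
step 5 [5y] zero: DF = P = 2111/2500 ≈ 0.844400
step 6 [6y] zero: DF = P = 497/625 ≈ 0.795200

1 1 1939/2000
2 2 4747/5000
3 3 1807/2000
4 4 8793/10000
5 5 2111/2500
6 6 497/625
DF(2y) = 4747/5000 ≈ 0.949400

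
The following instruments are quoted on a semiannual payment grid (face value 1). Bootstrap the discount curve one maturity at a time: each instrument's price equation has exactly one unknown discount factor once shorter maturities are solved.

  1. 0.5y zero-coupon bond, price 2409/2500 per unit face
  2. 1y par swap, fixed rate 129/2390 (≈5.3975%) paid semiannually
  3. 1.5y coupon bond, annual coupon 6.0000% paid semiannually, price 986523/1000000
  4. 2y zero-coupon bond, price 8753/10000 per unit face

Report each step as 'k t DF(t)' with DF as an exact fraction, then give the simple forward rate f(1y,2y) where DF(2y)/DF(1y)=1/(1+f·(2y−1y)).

1 1/2 2409/2500
2 1 2371/2500
3 3/2 9021/10000
4 2 8753/10000
f(1y,2y) = ((2371/2500)/(8753/10000) − 1)/(1) = 731/8753 ≈ 8.3514%

step 1 [0.5y] zero: DF = P = 2409/2500 ≈ 0.963600
step 2 [1y] swap r/2=129/4780: DF=(1 − 129/4780·(0.963600))/(1+129/4780) = 2371/2500 ≈ 0.948400
step 3 [1.5y] bond c/2=3/100: DF=(986523/1000000 − 3/100·(0.963600+0.948400))/(1+3/100) = 9021/10000 ≈ 0.902100
step 4 [2y] zero: DF = P = 8753/10000 ≈ 0.875300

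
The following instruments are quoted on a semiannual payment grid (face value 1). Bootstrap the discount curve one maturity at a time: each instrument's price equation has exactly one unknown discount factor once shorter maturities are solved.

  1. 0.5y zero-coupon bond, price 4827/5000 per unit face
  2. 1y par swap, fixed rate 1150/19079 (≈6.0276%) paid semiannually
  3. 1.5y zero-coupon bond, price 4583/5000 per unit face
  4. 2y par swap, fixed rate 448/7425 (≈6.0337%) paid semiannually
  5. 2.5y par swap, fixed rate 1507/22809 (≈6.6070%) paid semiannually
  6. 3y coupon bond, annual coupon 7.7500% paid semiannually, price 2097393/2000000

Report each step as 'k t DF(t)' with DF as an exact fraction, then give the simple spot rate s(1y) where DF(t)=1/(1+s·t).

1 1/2 4827/5000
2 1 377/400
3 3/2 4583/5000
4 2 111/125
5 5/2 8493/10000
6 3 4197/5000
s(1y) = (1/(377/400) − 1)/(1) = 23/377 ≈ 6.1008%

step 1 [0.5y] zero: DF = P = 4827/5000 ≈ 0.965400
step 2 [1y] swap r/2=575/19079: DF=(1 − 575/19079·(0.965400))/(1+575/19079) = 377/400 ≈ 0.942500
step 3 [1.5y] zero: DF = P = 4583/5000 ≈ 0.916600
step 4 [2y] swap r/2=224/7425: DF=(1 − 224/7425·(0.965400+0.942500+0.916600))/(1+224/7425) = 111/125 ≈ 0.888000
step 5 [2.5y] swap r/2=1507/45618: DF=(1 − 1507/45618·(0.965400+0.942500+0.916600+0.888000))/(1+1507/45618) = 8493/10000 ≈ 0.849300
step 6 [3y] bond c/2=31/800: DF=(2097393/2000000 − 31/800·(0.965400+0.942500+0.916600+0.888000+0.849300))/(1+31/800) = 4197/5000 ≈ 0.839400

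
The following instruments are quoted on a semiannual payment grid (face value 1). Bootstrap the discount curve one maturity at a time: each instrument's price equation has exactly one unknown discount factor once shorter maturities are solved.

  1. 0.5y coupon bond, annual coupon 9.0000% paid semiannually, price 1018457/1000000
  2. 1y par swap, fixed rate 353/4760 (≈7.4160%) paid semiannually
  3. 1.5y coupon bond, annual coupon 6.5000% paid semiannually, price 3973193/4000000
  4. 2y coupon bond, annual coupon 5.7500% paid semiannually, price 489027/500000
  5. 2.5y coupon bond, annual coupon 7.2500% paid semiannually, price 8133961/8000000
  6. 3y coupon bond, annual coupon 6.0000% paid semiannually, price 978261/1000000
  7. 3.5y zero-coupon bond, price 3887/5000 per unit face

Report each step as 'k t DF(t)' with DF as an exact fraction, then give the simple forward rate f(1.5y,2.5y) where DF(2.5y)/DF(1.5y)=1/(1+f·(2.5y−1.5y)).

step 1 [0.5y] bond c/2=9/200: DF=(1018457/1000000 − 9/200·(0))/(1+9/200) = 4873/5000 ≈ 0.974600
step 2 [1y] swap r/2=353/9520: DF=(1 − 353/9520·(0.974600))/(1+353/9520) = 4647/5000 ≈ 0.929400
step 3 [1.5y] bond c/2=13/400: DF=(3973193/4000000 − 13/400·(0.974600+0.929400))/(1+13/400) = 9021/10000 ≈ 0.902100
step 4 [2y] bond c/2=23/800: DF=(489027/500000 − 23/800·(0.974600+0.929400+0.902100))/(1+23/800) = 8723/10000 ≈ 0.872300
step 5 [2.5y] bond c/2=29/800: DF=(8133961/8000000 − 29/800·(0.974600+0.929400+0.902100+0.872300))/(1+29/800) = 341/400 ≈ 0.852500
step 6 [3y] bond c/2=3/100: DF=(978261/1000000 − 3/100·(0.974600+0.929400+0.902100+0.872300+0.852500))/(1+3/100) = 4089/5000 ≈ 0.817800
step 7 [3.5y] zero: DF = P = 3887/5000 ≈ 0.777400

1 1/2 4873/5000
2 1 4647/5000
3 3/2 9021/10000
4 2 8723/10000
5 5/2 341/400
6 3 4089/5000
7 7/2 3887/5000
f(1.5y,2.5y) = ((9021/10000)/(341/400) − 1)/(1) = 16/275 ≈ 5.8182%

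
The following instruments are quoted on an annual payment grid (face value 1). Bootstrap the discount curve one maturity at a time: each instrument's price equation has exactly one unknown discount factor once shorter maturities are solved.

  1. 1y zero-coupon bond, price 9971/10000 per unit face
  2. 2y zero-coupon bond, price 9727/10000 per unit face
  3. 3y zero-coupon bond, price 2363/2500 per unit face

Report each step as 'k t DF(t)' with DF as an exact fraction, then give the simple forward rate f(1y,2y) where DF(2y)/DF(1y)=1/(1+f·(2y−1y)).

1 1 9971/10000
2 2 9727/10000
3 3 2363/2500
f(1y,2y) = ((9971/10000)/(9727/10000) − 1)/(1) = 244/9727 ≈ 2.5085%

step 1 [1y] zero: DF = P = 9971/10000 ≈ 0.997100
step 2 [2y] zero: DF = P = 9727/10000 ≈ 0.972700
step 3 [3y] zero: DF = P = 2363/2500 ≈ 0.945200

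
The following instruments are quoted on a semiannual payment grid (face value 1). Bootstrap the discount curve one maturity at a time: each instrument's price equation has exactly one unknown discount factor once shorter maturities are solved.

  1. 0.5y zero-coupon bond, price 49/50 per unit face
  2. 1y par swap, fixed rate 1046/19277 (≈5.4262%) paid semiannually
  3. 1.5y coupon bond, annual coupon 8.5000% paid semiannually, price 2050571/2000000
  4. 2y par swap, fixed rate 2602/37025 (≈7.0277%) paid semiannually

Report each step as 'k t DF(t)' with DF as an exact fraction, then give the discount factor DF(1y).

1 1/2 49/50
2 1 9477/10000
3 3/2 9049/10000
4 2 8699/10000
DF(1y) = 9477/10000 ≈ 0.947700

step 1 [0.5y] zero: DF = P = 49/50 ≈ 0.980000
step 2 [1y] swap r/2=523/19277: DF=(1 − 523/19277·(0.980000))/(1+523/19277) = 9477/10000 ≈ 0.947700
step 3 [1.5y] bond c/2=17/400: DF=(2050571/2000000 − 17/400·(0.980000+0.947700))/(1+17/400) = 9049/10000 ≈ 0.904900
step 4 [2y] swap r/2=1301/37025: DF=(1 − 1301/37025·(0.980000+0.947700+0.904900))/(1+1301/37025) = 8699/10000 ≈ 0.869900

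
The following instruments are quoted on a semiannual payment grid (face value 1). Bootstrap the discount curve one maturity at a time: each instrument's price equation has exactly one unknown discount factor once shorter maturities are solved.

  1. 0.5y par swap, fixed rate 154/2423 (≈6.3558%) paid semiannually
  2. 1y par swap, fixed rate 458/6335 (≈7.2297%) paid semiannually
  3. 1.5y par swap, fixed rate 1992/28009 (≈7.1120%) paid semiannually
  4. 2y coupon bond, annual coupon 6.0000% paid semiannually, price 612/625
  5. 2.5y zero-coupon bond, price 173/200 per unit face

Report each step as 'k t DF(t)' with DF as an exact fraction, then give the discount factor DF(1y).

step 1 [0.5y] swap r/2=77/2423: DF=(1 − 77/2423·(0))/(1+77/2423) = 2423/2500 ≈ 0.969200
step 2 [1y] swap r/2=229/6335: DF=(1 − 229/6335·(0.969200))/(1+229/6335) = 9313/10000 ≈ 0.931300
step 3 [1.5y] swap r/2=996/28009: DF=(1 − 996/28009·(0.969200+0.931300))/(1+996/28009) = 2251/2500 ≈ 0.900400
step 4 [2y] bond c/2=3/100: DF=(612/625 − 3/100·(0.969200+0.931300+0.900400))/(1+3/100) = 8691/10000 ≈ 0.869100
step 5 [2.5y] zero: DF = P = 173/200 ≈ 0.865000

1 1/2 2423/2500
2 1 9313/10000
3 3/2 2251/2500
4 2 8691/10000
5 5/2 173/200
DF(1y) = 9313/10000 ≈ 0.931300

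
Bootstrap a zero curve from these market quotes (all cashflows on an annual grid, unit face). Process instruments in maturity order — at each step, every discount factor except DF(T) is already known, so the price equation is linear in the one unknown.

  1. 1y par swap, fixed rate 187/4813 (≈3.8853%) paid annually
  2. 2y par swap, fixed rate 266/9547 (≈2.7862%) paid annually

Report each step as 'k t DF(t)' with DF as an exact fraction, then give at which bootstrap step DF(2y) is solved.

step 1 [1y] swap r/1=187/4813: DF=(1 − 187/4813·(0))/(1+187/4813) = 4813/5000 ≈ 0.962600
step 2 [2y] swap r/1=266/9547: DF=(1 − 266/9547·(0.962600))/(1+266/9547) = 2367/2500 ≈ 0.946800

1 1 4813/5000
2 2 2367/2500
DF(2y) is solved at step 2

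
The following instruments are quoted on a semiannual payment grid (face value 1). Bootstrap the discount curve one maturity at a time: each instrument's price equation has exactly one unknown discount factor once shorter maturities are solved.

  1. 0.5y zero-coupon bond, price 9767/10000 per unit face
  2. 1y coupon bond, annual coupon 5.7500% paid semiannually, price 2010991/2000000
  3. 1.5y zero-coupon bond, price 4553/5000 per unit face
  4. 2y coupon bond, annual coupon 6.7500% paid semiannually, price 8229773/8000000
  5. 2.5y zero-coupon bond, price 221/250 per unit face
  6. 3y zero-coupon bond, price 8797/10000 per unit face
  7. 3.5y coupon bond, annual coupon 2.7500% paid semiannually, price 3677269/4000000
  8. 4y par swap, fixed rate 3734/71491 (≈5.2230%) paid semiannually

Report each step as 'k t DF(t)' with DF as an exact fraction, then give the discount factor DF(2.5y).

1 1/2 9767/10000
2 1 9501/10000
3 3/2 4553/5000
4 2 361/400
5 5/2 221/250
6 3 8797/10000
7 7/2 4161/5000
8 4 8133/10000
DF(2.5y) = 221/250 ≈ 0.884000

step 1 [0.5y] zero: DF = P = 9767/10000 ≈ 0.976700
step 2 [1y] bond c/2=23/800: DF=(2010991/2000000 − 23/800·(0.976700))/(1+23/800) = 9501/10000 ≈ 0.950100
step 3 [1.5y] zero: DF = P = 4553/5000 ≈ 0.910600
step 4 [2y] bond c/2=27/800: DF=(8229773/8000000 − 27/800·(0.976700+0.950100+0.910600))/(1+27/800) = 361/400 ≈ 0.902500
step 5 [2.5y] zero: DF = P = 221/250 ≈ 0.884000
step 6 [3y] zero: DF = P = 8797/10000 ≈ 0.879700
step 7 [3.5y] bond c/2=11/800: DF=(3677269/4000000 − 11/800·(0.976700+0.950100+0.910600+0.902500+0.884000+0.879700))/(1+11/800) = 4161/5000 ≈ 0.832200
step 8 [4y] swap r/2=1867/71491: DF=(1 − 1867/71491·(0.976700+0.950100+0.910600+0.902500+0.884000+0.879700+0.832200))/(1+1867/71491) = 8133/10000 ≈ 0.813300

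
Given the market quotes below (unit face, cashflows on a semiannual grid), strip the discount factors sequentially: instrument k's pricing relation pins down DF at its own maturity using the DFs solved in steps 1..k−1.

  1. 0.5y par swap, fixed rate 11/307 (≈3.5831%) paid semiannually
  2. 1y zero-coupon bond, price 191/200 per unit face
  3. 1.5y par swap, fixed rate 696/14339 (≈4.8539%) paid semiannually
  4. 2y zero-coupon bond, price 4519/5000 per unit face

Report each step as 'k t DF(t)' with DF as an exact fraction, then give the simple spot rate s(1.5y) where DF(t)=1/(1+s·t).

1 1/2 614/625
2 1 191/200
3 3/2 1163/1250
4 2 4519/5000
s(1.5y) = (1/(1163/1250) − 1)/(3/2) = 58/1163 ≈ 4.9871%

step 1 [0.5y] swap r/2=11/614: DF=(1 − 11/614·(0))/(1+11/614) = 614/625 ≈ 0.982400
step 2 [1y] zero: DF = P = 191/200 ≈ 0.955000
step 3 [1.5y] swap r/2=348/14339: DF=(1 − 348/14339·(0.982400+0.955000))/(1+348/14339) = 1163/1250 ≈ 0.930400
step 4 [2y] zero: DF = P = 4519/5000 ≈ 0.903800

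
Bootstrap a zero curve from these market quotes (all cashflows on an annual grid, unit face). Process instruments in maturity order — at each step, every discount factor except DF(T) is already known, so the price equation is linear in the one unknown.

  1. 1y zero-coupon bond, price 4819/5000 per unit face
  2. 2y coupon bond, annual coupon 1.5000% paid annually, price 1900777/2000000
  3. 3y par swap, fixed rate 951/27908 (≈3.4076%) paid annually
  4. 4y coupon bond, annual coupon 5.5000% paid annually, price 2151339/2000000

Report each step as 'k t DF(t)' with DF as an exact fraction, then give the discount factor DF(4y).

1 1 4819/5000
2 2 9221/10000
3 3 9049/10000
4 4 8741/10000
DF(4y) = 8741/10000 ≈ 0.874100

step 1 [1y] zero: DF = P = 4819/5000 ≈ 0.963800
step 2 [2y] bond c/1=3/200: DF=(1900777/2000000 − 3/200·(0.963800))/(1+3/200) = 9221/10000 ≈ 0.922100
step 3 [3y] swap r/1=951/27908: DF=(1 − 951/27908·(0.963800+0.922100))/(1+951/27908) = 9049/10000 ≈ 0.904900
step 4 [4y] bond c/1=11/200: DF=(2151339/2000000 − 11/200·(0.963800+0.922100+0.904900))/(1+11/200) = 8741/10000 ≈ 0.874100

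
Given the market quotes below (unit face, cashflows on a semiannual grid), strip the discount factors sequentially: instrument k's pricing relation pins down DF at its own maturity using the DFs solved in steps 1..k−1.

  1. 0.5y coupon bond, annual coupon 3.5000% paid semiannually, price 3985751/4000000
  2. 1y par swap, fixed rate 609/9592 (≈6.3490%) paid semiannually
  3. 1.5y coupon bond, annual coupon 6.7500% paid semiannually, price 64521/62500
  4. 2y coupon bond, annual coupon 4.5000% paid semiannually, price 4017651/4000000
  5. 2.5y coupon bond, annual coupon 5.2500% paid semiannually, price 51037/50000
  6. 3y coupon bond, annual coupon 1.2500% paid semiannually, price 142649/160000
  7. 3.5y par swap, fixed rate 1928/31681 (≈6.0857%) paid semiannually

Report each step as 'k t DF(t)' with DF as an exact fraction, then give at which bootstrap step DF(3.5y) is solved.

step 1 [0.5y] bond c/2=7/400: DF=(3985751/4000000 − 7/400·(0))/(1+7/400) = 9793/10000 ≈ 0.979300
step 2 [1y] swap r/2=609/19184: DF=(1 − 609/19184·(0.979300))/(1+609/19184) = 9391/10000 ≈ 0.939100
step 3 [1.5y] bond c/2=27/800: DF=(64521/62500 − 27/800·(0.979300+0.939100))/(1+27/800) = 117/125 ≈ 0.936000
step 4 [2y] bond c/2=9/400: DF=(4017651/4000000 − 9/400·(0.979300+0.939100+0.936000))/(1+9/400) = 1839/2000 ≈ 0.919500
step 5 [2.5y] bond c/2=21/800: DF=(51037/50000 − 21/800·(0.979300+0.939100+0.936000+0.919500))/(1+21/800) = 8981/10000 ≈ 0.898100
step 6 [3y] bond c/2=1/160: DF=(142649/160000 − 1/160·(0.979300+0.939100+0.936000+0.919500+0.898100))/(1+1/160) = 857/1000 ≈ 0.857000
step 7 [3.5y] swap r/2=964/31681: DF=(1 − 964/31681·(0.979300+0.939100+0.936000+0.919500+0.898100+0.857000))/(1+964/31681) = 1009/1250 ≈ 0.807200

1 1/2 9793/10000
2 1 9391/10000
3 3/2 117/125
4 2 1839/2000
5 5/2 8981/10000
6 3 857/1000
7 7/2 1009/1250
DF(3.5y) is solved at step 7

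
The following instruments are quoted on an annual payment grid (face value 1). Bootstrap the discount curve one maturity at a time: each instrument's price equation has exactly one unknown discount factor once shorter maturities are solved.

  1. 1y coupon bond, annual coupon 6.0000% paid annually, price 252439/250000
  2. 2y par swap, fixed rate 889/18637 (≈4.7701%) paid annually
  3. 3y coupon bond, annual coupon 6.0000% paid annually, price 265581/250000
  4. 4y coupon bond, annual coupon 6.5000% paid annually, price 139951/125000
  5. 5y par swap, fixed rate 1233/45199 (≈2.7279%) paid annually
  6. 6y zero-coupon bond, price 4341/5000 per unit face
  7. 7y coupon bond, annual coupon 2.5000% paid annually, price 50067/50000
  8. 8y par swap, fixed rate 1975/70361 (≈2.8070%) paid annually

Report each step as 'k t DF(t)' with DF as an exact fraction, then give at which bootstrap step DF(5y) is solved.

step 1 [1y] bond c/1=3/50: DF=(252439/250000 − 3/50·(0))/(1+3/50) = 4763/5000 ≈ 0.952600
step 2 [2y] swap r/1=889/18637: DF=(1 − 889/18637·(0.952600))/(1+889/18637) = 9111/10000 ≈ 0.911100
step 3 [3y] bond c/1=3/50: DF=(265581/250000 − 3/50·(0.952600+0.911100))/(1+3/50) = 8967/10000 ≈ 0.896700
step 4 [4y] bond c/1=13/200: DF=(139951/125000 − 13/200·(0.952600+0.911100+0.896700))/(1+13/200) = 2207/2500 ≈ 0.882800
step 5 [5y] swap r/1=1233/45199: DF=(1 − 1233/45199·(0.952600+0.911100+0.896700+0.882800))/(1+1233/45199) = 8767/10000 ≈ 0.876700
step 6 [6y] zero: DF = P = 4341/5000 ≈ 0.868200
step 7 [7y] bond c/1=1/40: DF=(50067/50000 − 1/40·(0.952600+0.911100+0.896700+0.882800+0.876700+0.868200))/(1+1/40) = 1691/2000 ≈ 0.845500
step 8 [8y] swap r/1=1975/70361: DF=(1 − 1975/70361·(0.952600+0.911100+0.896700+0.882800+0.876700+0.868200+0.845500))/(1+1975/70361) = 321/400 ≈ 0.802500

1 1 4763/5000
2 2 9111/10000
3 3 8967/10000
4 4 2207/2500
5 5 8767/10000
6 6 4341/5000
7 7 1691/2000
8 8 321/400
DF(5y) is solved at step 5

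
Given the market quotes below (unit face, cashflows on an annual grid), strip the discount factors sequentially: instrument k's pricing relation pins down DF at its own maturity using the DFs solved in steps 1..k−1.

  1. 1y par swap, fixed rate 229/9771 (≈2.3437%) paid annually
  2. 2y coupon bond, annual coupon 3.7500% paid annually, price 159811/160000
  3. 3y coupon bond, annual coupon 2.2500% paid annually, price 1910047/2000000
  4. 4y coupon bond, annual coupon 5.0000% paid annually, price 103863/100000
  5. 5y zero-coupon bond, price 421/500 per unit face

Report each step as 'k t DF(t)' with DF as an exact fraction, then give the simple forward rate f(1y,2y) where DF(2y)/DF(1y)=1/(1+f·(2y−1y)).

1 1 9771/10000
2 2 4637/5000
3 3 8921/10000
4 4 107/125
5 5 421/500
f(1y,2y) = ((9771/10000)/(4637/5000) − 1)/(1) = 497/9274 ≈ 5.3591%

step 1 [1y] swap r/1=229/9771: DF=(1 − 229/9771·(0))/(1+229/9771) = 9771/10000 ≈ 0.977100
step 2 [2y] bond c/1=3/80: DF=(159811/160000 − 3/80·(0.977100))/(1+3/80) = 4637/5000 ≈ 0.927400
step 3 [3y] bond c/1=9/400: DF=(1910047/2000000 − 9/400·(0.977100+0.927400))/(1+9/400) = 8921/10000 ≈ 0.892100
step 4 [4y] bond c/1=1/20: DF=(103863/100000 − 1/20·(0.977100+0.927400+0.892100))/(1+1/20) = 107/125 ≈ 0.856000
step 5 [5y] zero: DF = P = 421/500 ≈ 0.842000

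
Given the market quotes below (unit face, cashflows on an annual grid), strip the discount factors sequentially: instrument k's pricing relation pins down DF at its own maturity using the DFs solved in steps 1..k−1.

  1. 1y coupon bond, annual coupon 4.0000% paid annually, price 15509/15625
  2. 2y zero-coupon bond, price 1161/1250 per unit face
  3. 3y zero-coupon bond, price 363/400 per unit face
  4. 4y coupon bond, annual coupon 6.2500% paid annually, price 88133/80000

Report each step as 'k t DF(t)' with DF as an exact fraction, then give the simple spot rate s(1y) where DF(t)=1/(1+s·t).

step 1 [1y] bond c/1=1/25: DF=(15509/15625 − 1/25·(0))/(1+1/25) = 1193/1250 ≈ 0.954400
step 2 [2y] zero: DF = P = 1161/1250 ≈ 0.928800
step 3 [3y] zero: DF = P = 363/400 ≈ 0.907500
step 4 [4y] bond c/1=1/16: DF=(88133/80000 − 1/16·(0.954400+0.928800+0.907500))/(1+1/16) = 8727/10000 ≈ 0.872700

1 1 1193/1250
2 2 1161/1250
3 3 363/400
4 4 8727/10000
s(1y) = (1/(1193/1250) − 1)/(1) = 57/1193 ≈ 4.7779%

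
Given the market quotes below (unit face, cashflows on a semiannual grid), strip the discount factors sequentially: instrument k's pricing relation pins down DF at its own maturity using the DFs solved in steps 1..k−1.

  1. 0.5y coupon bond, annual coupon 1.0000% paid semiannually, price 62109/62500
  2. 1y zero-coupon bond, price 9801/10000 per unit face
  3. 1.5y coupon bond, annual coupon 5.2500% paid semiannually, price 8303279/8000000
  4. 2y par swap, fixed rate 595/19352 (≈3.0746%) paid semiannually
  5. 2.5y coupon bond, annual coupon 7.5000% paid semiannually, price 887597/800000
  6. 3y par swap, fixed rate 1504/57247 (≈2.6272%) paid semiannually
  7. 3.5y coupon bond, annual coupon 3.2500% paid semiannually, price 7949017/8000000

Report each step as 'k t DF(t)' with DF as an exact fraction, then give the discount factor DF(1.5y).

step 1 [0.5y] bond c/2=1/200: DF=(62109/62500 − 1/200·(0))/(1+1/200) = 618/625 ≈ 0.988800
step 2 [1y] zero: DF = P = 9801/10000 ≈ 0.980100
step 3 [1.5y] bond c/2=21/800: DF=(8303279/8000000 − 21/800·(0.988800+0.980100))/(1+21/800) = 961/1000 ≈ 0.961000
step 4 [2y] swap r/2=595/38704: DF=(1 − 595/38704·(0.988800+0.980100+0.961000))/(1+595/38704) = 1881/2000 ≈ 0.940500
step 5 [2.5y] bond c/2=3/80: DF=(887597/800000 − 3/80·(0.988800+0.980100+0.961000+0.940500))/(1+3/80) = 1859/2000 ≈ 0.929500
step 6 [3y] swap r/2=752/57247: DF=(1 − 752/57247·(0.988800+0.980100+0.961000+0.940500+0.929500))/(1+752/57247) = 578/625 ≈ 0.924800
step 7 [3.5y] bond c/2=13/800: DF=(7949017/8000000 − 13/800·(0.988800+0.980100+0.961000+0.940500+0.929500+0.924800))/(1+13/800) = 4431/5000 ≈ 0.886200

1 1/2 618/625
2 1 9801/10000
3 3/2 961/1000
4 2 1881/2000
5 5/2 1859/2000
6 3 578/625
7 7/2 4431/5000
DF(1.5y) = 961/1000 ≈ 0.961000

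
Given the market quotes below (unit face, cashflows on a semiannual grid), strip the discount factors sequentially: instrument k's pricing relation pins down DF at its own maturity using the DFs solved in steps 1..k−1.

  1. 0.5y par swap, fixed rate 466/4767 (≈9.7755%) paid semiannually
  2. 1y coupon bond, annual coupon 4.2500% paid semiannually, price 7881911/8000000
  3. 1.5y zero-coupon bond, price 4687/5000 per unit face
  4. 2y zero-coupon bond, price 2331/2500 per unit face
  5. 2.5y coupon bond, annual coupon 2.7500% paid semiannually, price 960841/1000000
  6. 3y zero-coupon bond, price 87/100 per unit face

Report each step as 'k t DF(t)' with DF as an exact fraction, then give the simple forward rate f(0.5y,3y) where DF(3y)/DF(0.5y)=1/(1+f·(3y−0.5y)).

step 1 [0.5y] swap r/2=233/4767: DF=(1 − 233/4767·(0))/(1+233/4767) = 4767/5000 ≈ 0.953400
step 2 [1y] bond c/2=17/800: DF=(7881911/8000000 − 17/800·(0.953400))/(1+17/800) = 9449/10000 ≈ 0.944900
step 3 [1.5y] zero: DF = P = 4687/5000 ≈ 0.937400
step 4 [2y] zero: DF = P = 2331/2500 ≈ 0.932400
step 5 [2.5y] bond c/2=11/800: DF=(960841/1000000 − 11/800·(0.953400+0.944900+0.937400+0.932400))/(1+11/800) = 8967/10000 ≈ 0.896700
step 6 [3y] zero: DF = P = 87/100 ≈ 0.870000

1 1/2 4767/5000
2 1 9449/10000
3 3/2 4687/5000
4 2 2331/2500
5 5/2 8967/10000
6 3 87/100
f(0.5y,3y) = ((4767/5000)/(87/100) − 1)/(5/2) = 139/3625 ≈ 3.8345%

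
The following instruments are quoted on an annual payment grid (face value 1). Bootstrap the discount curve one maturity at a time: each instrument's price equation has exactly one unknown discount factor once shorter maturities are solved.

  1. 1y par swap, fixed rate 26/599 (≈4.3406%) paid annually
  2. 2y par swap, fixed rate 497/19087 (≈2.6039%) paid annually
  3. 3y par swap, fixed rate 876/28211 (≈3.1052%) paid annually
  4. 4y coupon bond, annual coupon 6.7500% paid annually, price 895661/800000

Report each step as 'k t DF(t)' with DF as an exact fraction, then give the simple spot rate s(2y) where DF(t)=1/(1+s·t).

step 1 [1y] swap r/1=26/599: DF=(1 − 26/599·(0))/(1+26/599) = 599/625 ≈ 0.958400
step 2 [2y] swap r/1=497/19087: DF=(1 − 497/19087·(0.958400))/(1+497/19087) = 9503/10000 ≈ 0.950300
step 3 [3y] swap r/1=876/28211: DF=(1 − 876/28211·(0.958400+0.950300))/(1+876/28211) = 2281/2500 ≈ 0.912400
step 4 [4y] bond c/1=27/400: DF=(895661/800000 − 27/400·(0.958400+0.950300+0.912400))/(1+27/400) = 544/625 ≈ 0.870400

1 1 599/625
2 2 9503/10000
3 3 2281/2500
4 4 544/625
s(2y) = (1/(9503/10000) − 1)/(2) = 497/19006 ≈ 2.6150%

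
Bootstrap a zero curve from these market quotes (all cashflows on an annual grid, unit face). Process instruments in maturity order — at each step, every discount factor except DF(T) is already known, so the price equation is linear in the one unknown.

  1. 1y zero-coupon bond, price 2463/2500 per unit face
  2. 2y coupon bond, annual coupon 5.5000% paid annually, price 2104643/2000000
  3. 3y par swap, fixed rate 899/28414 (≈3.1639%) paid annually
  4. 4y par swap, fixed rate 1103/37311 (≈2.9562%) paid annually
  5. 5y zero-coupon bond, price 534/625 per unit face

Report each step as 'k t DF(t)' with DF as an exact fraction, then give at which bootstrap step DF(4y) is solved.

1 1 2463/2500
2 2 9461/10000
3 3 9101/10000
4 4 8897/10000
5 5 534/625
DF(4y) is solved at step 4

step 1 [1y] zero: DF = P = 2463/2500 ≈ 0.985200
step 2 [2y] bond c/1=11/200: DF=(2104643/2000000 − 11/200·(0.985200))/(1+11/200) = 9461/10000 ≈ 0.946100
step 3 [3y] swap r/1=899/28414: DF=(1 − 899/28414·(0.985200+0.946100))/(1+899/28414) = 9101/10000 ≈ 0.910100
step 4 [4y] swap r/1=1103/37311: DF=(1 − 1103/37311·(0.985200+0.946100+0.910100))/(1+1103/37311) = 8897/10000 ≈ 0.889700
step 5 [5y] zero: DF = P = 534/625 ≈ 0.854400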